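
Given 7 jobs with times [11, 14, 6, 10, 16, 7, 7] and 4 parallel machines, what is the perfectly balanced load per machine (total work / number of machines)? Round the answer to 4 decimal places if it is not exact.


Total processing time = 11 + 14 + 6 + 10 + 16 + 7 + 7 = 71
Number of machines = 4
Ideal balanced load = 71 / 4 = 17.75

17.75


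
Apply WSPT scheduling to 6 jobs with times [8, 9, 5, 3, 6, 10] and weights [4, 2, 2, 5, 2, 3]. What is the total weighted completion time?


Compute p/w ratios and sort ascending (WSPT): [(3, 5), (8, 4), (5, 2), (6, 2), (10, 3), (9, 2)]
Compute weighted completion times:
  Job (p=3,w=5): C=3, w*C=5*3=15
  Job (p=8,w=4): C=11, w*C=4*11=44
  Job (p=5,w=2): C=16, w*C=2*16=32
  Job (p=6,w=2): C=22, w*C=2*22=44
  Job (p=10,w=3): C=32, w*C=3*32=96
  Job (p=9,w=2): C=41, w*C=2*41=82
Total weighted completion time = 313

313


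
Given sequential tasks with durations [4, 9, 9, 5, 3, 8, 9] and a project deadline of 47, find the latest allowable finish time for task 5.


LF(activity 5) = deadline - sum of successor durations
Successors: activities 6 through 7 with durations [8, 9]
Sum of successor durations = 17
LF = 47 - 17 = 30

30


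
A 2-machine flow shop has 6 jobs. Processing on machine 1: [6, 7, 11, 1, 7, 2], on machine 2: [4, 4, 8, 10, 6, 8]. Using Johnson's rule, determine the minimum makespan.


Apply Johnson's rule:
  Group 1 (a <= b): [(4, 1, 10), (6, 2, 8)]
  Group 2 (a > b): [(3, 11, 8), (5, 7, 6), (1, 6, 4), (2, 7, 4)]
Optimal job order: [4, 6, 3, 5, 1, 2]
Schedule:
  Job 4: M1 done at 1, M2 done at 11
  Job 6: M1 done at 3, M2 done at 19
  Job 3: M1 done at 14, M2 done at 27
  Job 5: M1 done at 21, M2 done at 33
  Job 1: M1 done at 27, M2 done at 37
  Job 2: M1 done at 34, M2 done at 41
Makespan = 41

41


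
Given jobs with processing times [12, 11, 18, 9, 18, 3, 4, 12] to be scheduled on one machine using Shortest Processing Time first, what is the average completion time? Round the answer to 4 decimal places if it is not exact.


Sort jobs by processing time (SPT order): [3, 4, 9, 11, 12, 12, 18, 18]
Compute completion times sequentially:
  Job 1: processing = 3, completes at 3
  Job 2: processing = 4, completes at 7
  Job 3: processing = 9, completes at 16
  Job 4: processing = 11, completes at 27
  Job 5: processing = 12, completes at 39
  Job 6: processing = 12, completes at 51
  Job 7: processing = 18, completes at 69
  Job 8: processing = 18, completes at 87
Sum of completion times = 299
Average completion time = 299/8 = 37.375

37.375


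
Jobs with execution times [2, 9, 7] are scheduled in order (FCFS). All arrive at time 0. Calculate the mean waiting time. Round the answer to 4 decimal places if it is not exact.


FCFS order (as given): [2, 9, 7]
Waiting times:
  Job 1: wait = 0
  Job 2: wait = 2
  Job 3: wait = 11
Sum of waiting times = 13
Average waiting time = 13/3 = 4.3333

4.3333


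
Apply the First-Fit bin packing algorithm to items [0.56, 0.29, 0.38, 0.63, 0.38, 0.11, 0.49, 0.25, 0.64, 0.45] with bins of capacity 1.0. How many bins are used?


Place items sequentially using First-Fit:
  Item 0.56 -> new Bin 1
  Item 0.29 -> Bin 1 (now 0.85)
  Item 0.38 -> new Bin 2
  Item 0.63 -> new Bin 3
  Item 0.38 -> Bin 2 (now 0.76)
  Item 0.11 -> Bin 1 (now 0.96)
  Item 0.49 -> new Bin 4
  Item 0.25 -> Bin 3 (now 0.88)
  Item 0.64 -> new Bin 5
  Item 0.45 -> Bin 4 (now 0.94)
Total bins used = 5

5


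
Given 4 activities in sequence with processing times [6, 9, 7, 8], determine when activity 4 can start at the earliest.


Activity 4 starts after activities 1 through 3 complete.
Predecessor durations: [6, 9, 7]
ES = 6 + 9 + 7 = 22

22


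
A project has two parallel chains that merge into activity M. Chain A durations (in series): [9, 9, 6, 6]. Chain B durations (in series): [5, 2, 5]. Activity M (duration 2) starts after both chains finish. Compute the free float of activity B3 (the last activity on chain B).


ES(B3) = sum of predecessors on chain B = 7
EF(B3) = ES + duration = 7 + 5 = 12
Successor of B3 is M. ES(M) = max(sum(A), sum(B)) = max(30, 12) = 30
Free float = ES(successor) - EF(current) = 30 - 12 = 18

18


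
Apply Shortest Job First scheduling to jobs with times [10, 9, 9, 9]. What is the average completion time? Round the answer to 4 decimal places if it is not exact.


SJF order (ascending): [9, 9, 9, 10]
Completion times:
  Job 1: burst=9, C=9
  Job 2: burst=9, C=18
  Job 3: burst=9, C=27
  Job 4: burst=10, C=37
Average completion = 91/4 = 22.75

22.75


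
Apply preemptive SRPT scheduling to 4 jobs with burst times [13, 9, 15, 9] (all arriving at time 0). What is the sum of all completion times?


Since all jobs arrive at t=0, SRPT equals SPT ordering.
SPT order: [9, 9, 13, 15]
Completion times:
  Job 1: p=9, C=9
  Job 2: p=9, C=18
  Job 3: p=13, C=31
  Job 4: p=15, C=46
Total completion time = 9 + 18 + 31 + 46 = 104

104


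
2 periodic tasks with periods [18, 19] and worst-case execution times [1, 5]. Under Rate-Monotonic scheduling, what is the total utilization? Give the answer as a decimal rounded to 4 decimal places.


Compute individual utilizations (exact fractions):
  Task 1: C/T = 1/18 (approx. 0.0556)
  Task 2: C/T = 5/19 (approx. 0.2632)
Total utilization U = 1/18 + 5/19 = 109/342
Rounded to 4 decimal places: U = 0.3187
RM (Liu & Layland) bound for 2 tasks = 0.828427; compare with U = 109/342 (approx. 0.318713)
U <= bound, so schedulable by RM sufficient condition.

0.3187


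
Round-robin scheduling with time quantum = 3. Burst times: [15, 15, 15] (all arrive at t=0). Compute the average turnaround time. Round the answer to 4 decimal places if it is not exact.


Time quantum = 3
Execution trace:
  J1 runs 3 units, time = 3
  J2 runs 3 units, time = 6
  J3 runs 3 units, time = 9
  J1 runs 3 units, time = 12
  J2 runs 3 units, time = 15
  J3 runs 3 units, time = 18
  J1 runs 3 units, time = 21
  J2 runs 3 units, time = 24
  J3 runs 3 units, time = 27
  J1 runs 3 units, time = 30
  J2 runs 3 units, time = 33
  J3 runs 3 units, time = 36
  J1 runs 3 units, time = 39
  J2 runs 3 units, time = 42
  J3 runs 3 units, time = 45
Finish times: [39, 42, 45]
Average turnaround = 126/3 = 42.0

42.0


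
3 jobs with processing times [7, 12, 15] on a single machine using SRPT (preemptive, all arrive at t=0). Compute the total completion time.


Since all jobs arrive at t=0, SRPT equals SPT ordering.
SPT order: [7, 12, 15]
Completion times:
  Job 1: p=7, C=7
  Job 2: p=12, C=19
  Job 3: p=15, C=34
Total completion time = 7 + 19 + 34 = 60

60


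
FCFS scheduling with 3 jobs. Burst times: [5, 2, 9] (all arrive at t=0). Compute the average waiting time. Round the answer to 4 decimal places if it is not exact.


FCFS order (as given): [5, 2, 9]
Waiting times:
  Job 1: wait = 0
  Job 2: wait = 5
  Job 3: wait = 7
Sum of waiting times = 12
Average waiting time = 12/3 = 4.0

4.0


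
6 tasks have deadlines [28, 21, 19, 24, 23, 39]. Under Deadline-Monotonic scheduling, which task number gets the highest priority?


Sort tasks by relative deadline (ascending):
  Task 3: deadline = 19
  Task 2: deadline = 21
  Task 5: deadline = 23
  Task 4: deadline = 24
  Task 1: deadline = 28
  Task 6: deadline = 39
Priority order (highest first): [3, 2, 5, 4, 1, 6]
Highest priority task = 3

3


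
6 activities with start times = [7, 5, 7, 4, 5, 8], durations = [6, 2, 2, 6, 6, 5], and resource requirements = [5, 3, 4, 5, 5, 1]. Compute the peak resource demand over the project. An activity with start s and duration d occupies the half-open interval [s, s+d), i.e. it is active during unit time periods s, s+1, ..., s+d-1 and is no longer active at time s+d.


Each activity i is active on [start_i, start_i + duration_i).
Compute total resource usage per time slot:
  t=0: active resources = [], total = 0
  t=1: active resources = [], total = 0
  t=2: active resources = [], total = 0
  t=3: active resources = [], total = 0
  t=4: active resources = [5], total = 5
  t=5: active resources = [3, 5, 5], total = 13
  t=6: active resources = [3, 5, 5], total = 13
  t=7: active resources = [5, 4, 5, 5], total = 19
  t=8: active resources = [5, 4, 5, 5, 1], total = 20
  t=9: active resources = [5, 5, 5, 1], total = 16
  t=10: active resources = [5, 5, 1], total = 11
  t=11: active resources = [5, 1], total = 6
  t=12: active resources = [5, 1], total = 6
Peak resource demand = 20

20


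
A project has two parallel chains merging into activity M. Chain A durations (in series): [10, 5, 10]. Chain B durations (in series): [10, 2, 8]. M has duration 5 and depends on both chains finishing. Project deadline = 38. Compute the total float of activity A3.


Forward pass: ES(A3) = sum of predecessors on chain A = 15
EF = ES + duration = 15 + 10 = 25
Backward pass: LF(M) = deadline = 38; LS(M) = 38 - 5 = 33
LF(A3) = LS(M) - sum(successors on chain A) = 33 - 0 = 33
LS = LF - duration = 33 - 10 = 23
Total float = LS - ES = 23 - 15 = 8

8


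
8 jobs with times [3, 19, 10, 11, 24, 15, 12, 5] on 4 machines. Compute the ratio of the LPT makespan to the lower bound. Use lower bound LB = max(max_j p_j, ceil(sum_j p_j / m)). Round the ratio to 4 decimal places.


LPT order: [24, 19, 15, 12, 11, 10, 5, 3]
Machine loads after assignment: [24, 24, 25, 26]
LPT makespan = 26
Lower bound = max(max_job, ceil(total/4)) = max(24, 25) = 25
Ratio = 26 / 25 = 1.04

1.04


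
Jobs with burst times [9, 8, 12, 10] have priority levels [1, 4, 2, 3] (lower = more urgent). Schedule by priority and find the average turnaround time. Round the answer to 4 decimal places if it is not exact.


Sort by priority (ascending = highest first):
Order: [(1, 9), (2, 12), (3, 10), (4, 8)]
Completion times:
  Priority 1, burst=9, C=9
  Priority 2, burst=12, C=21
  Priority 3, burst=10, C=31
  Priority 4, burst=8, C=39
Average turnaround = 100/4 = 25.0

25.0


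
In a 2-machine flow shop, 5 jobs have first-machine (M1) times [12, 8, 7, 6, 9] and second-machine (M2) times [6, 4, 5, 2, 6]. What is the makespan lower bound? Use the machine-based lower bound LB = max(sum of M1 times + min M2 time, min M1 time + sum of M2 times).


LB1 = sum(M1 times) + min(M2 times) = 42 + 2 = 44
LB2 = min(M1 times) + sum(M2 times) = 6 + 23 = 29
Lower bound = max(LB1, LB2) = max(44, 29) = 44

44


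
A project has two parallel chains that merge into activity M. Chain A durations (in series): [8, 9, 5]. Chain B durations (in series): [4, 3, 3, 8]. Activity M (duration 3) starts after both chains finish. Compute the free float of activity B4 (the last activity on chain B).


ES(B4) = sum of predecessors on chain B = 10
EF(B4) = ES + duration = 10 + 8 = 18
Successor of B4 is M. ES(M) = max(sum(A), sum(B)) = max(22, 18) = 22
Free float = ES(successor) - EF(current) = 22 - 18 = 4

4


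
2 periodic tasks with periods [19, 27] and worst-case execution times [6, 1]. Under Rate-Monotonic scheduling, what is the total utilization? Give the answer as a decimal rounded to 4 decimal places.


Compute individual utilizations (exact fractions):
  Task 1: C/T = 6/19 (approx. 0.3158)
  Task 2: C/T = 1/27 (approx. 0.037)
Total utilization U = 6/19 + 1/27 = 181/513
Rounded to 4 decimal places: U = 0.3528
RM (Liu & Layland) bound for 2 tasks = 0.828427; compare with U = 181/513 (approx. 0.352827)
U <= bound, so schedulable by RM sufficient condition.

0.3528


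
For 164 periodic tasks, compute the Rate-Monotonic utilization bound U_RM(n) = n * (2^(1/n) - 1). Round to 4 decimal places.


Compute 2^(1/164) = 1.0042354515
Subtract 1: 1.0042354515 - 1 = 0.0042354515
Multiply by n: 164 * 0.0042354515 = 0.6946140460
Round to 4 dp: 0.6946

0.6946


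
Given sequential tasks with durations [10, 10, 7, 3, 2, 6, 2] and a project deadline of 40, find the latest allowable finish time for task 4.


LF(activity 4) = deadline - sum of successor durations
Successors: activities 5 through 7 with durations [2, 6, 2]
Sum of successor durations = 10
LF = 40 - 10 = 30

30


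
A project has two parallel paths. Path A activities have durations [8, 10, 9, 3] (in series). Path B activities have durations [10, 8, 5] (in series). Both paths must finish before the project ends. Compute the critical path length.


Path A total = 8 + 10 + 9 + 3 = 30
Path B total = 10 + 8 + 5 = 23
Critical path = longest path = max(30, 23) = 30

30


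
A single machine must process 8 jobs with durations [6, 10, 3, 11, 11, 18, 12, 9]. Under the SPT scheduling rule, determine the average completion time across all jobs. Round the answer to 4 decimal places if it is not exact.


Sort jobs by processing time (SPT order): [3, 6, 9, 10, 11, 11, 12, 18]
Compute completion times sequentially:
  Job 1: processing = 3, completes at 3
  Job 2: processing = 6, completes at 9
  Job 3: processing = 9, completes at 18
  Job 4: processing = 10, completes at 28
  Job 5: processing = 11, completes at 39
  Job 6: processing = 11, completes at 50
  Job 7: processing = 12, completes at 62
  Job 8: processing = 18, completes at 80
Sum of completion times = 289
Average completion time = 289/8 = 36.125

36.125


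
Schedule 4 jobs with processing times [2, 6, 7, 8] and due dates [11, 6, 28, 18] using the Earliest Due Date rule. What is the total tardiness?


Sort by due date (EDD order): [(6, 6), (2, 11), (8, 18), (7, 28)]
Compute completion times and tardiness:
  Job 1: p=6, d=6, C=6, tardiness=max(0,6-6)=0
  Job 2: p=2, d=11, C=8, tardiness=max(0,8-11)=0
  Job 3: p=8, d=18, C=16, tardiness=max(0,16-18)=0
  Job 4: p=7, d=28, C=23, tardiness=max(0,23-28)=0
Total tardiness = 0

0


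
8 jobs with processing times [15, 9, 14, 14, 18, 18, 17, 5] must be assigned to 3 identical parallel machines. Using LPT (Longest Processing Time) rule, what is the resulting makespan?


Sort jobs in decreasing order (LPT): [18, 18, 17, 15, 14, 14, 9, 5]
Assign each job to the least loaded machine:
  Machine 1: jobs [18, 14, 9], load = 41
  Machine 2: jobs [18, 14, 5], load = 37
  Machine 3: jobs [17, 15], load = 32
Makespan = max load = 41

41


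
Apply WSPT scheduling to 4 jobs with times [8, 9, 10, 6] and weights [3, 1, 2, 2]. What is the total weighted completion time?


Compute p/w ratios and sort ascending (WSPT): [(8, 3), (6, 2), (10, 2), (9, 1)]
Compute weighted completion times:
  Job (p=8,w=3): C=8, w*C=3*8=24
  Job (p=6,w=2): C=14, w*C=2*14=28
  Job (p=10,w=2): C=24, w*C=2*24=48
  Job (p=9,w=1): C=33, w*C=1*33=33
Total weighted completion time = 133

133


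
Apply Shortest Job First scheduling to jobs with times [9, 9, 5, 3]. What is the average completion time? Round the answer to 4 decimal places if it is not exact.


SJF order (ascending): [3, 5, 9, 9]
Completion times:
  Job 1: burst=3, C=3
  Job 2: burst=5, C=8
  Job 3: burst=9, C=17
  Job 4: burst=9, C=26
Average completion = 54/4 = 13.5

13.5


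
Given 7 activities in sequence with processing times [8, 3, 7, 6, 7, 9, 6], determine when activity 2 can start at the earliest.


Activity 2 starts after activities 1 through 1 complete.
Predecessor durations: [8]
ES = 8 = 8

8


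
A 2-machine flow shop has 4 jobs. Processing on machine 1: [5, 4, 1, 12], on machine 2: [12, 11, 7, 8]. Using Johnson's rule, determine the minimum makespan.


Apply Johnson's rule:
  Group 1 (a <= b): [(3, 1, 7), (2, 4, 11), (1, 5, 12)]
  Group 2 (a > b): [(4, 12, 8)]
Optimal job order: [3, 2, 1, 4]
Schedule:
  Job 3: M1 done at 1, M2 done at 8
  Job 2: M1 done at 5, M2 done at 19
  Job 1: M1 done at 10, M2 done at 31
  Job 4: M1 done at 22, M2 done at 39
Makespan = 39

39


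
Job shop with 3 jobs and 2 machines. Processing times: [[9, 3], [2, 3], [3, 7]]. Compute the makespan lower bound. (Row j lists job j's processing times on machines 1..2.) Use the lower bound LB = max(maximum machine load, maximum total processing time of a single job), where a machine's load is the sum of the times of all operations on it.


Machine loads:
  Machine 1: 9 + 2 + 3 = 14
  Machine 2: 3 + 3 + 7 = 13
Max machine load = 14
Job totals:
  Job 1: 12
  Job 2: 5
  Job 3: 10
Max job total = 12
Lower bound = max(14, 12) = 14

14


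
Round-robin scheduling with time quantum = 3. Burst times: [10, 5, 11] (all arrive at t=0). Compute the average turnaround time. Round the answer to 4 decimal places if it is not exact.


Time quantum = 3
Execution trace:
  J1 runs 3 units, time = 3
  J2 runs 3 units, time = 6
  J3 runs 3 units, time = 9
  J1 runs 3 units, time = 12
  J2 runs 2 units, time = 14
  J3 runs 3 units, time = 17
  J1 runs 3 units, time = 20
  J3 runs 3 units, time = 23
  J1 runs 1 units, time = 24
  J3 runs 2 units, time = 26
Finish times: [24, 14, 26]
Average turnaround = 64/3 = 21.3333

21.3333


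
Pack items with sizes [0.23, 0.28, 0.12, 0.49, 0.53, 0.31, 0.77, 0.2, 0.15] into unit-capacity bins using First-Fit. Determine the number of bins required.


Place items sequentially using First-Fit:
  Item 0.23 -> new Bin 1
  Item 0.28 -> Bin 1 (now 0.51)
  Item 0.12 -> Bin 1 (now 0.63)
  Item 0.49 -> new Bin 2
  Item 0.53 -> new Bin 3
  Item 0.31 -> Bin 1 (now 0.94)
  Item 0.77 -> new Bin 4
  Item 0.2 -> Bin 2 (now 0.69)
  Item 0.15 -> Bin 2 (now 0.84)
Total bins used = 4

4


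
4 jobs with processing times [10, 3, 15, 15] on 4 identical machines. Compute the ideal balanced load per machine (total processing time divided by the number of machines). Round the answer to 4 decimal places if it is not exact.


Total processing time = 10 + 3 + 15 + 15 = 43
Number of machines = 4
Ideal balanced load = 43 / 4 = 10.75

10.75


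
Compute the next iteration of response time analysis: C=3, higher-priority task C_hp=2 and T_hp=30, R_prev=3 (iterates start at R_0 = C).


R_next = C + ceil(R_prev / T_hp) * C_hp
ceil(3 / 30) = ceil(0.1) = 1
Interference = 1 * 2 = 2
R_next = 3 + 2 = 5

5


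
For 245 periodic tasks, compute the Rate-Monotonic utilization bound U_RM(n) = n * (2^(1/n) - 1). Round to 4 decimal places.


Compute 2^(1/245) = 1.0028331781
Subtract 1: 1.0028331781 - 1 = 0.0028331781
Multiply by n: 245 * 0.0028331781 = 0.6941286345
Round to 4 dp: 0.6941

0.6941


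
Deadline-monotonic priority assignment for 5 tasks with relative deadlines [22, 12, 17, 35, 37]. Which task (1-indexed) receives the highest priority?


Sort tasks by relative deadline (ascending):
  Task 2: deadline = 12
  Task 3: deadline = 17
  Task 1: deadline = 22
  Task 4: deadline = 35
  Task 5: deadline = 37
Priority order (highest first): [2, 3, 1, 4, 5]
Highest priority task = 2

2


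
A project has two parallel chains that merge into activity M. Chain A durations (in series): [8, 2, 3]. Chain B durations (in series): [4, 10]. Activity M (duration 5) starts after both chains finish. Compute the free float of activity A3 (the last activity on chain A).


ES(A3) = sum of predecessors on chain A = 10
EF(A3) = ES + duration = 10 + 3 = 13
Successor of A3 is M. ES(M) = max(sum(A), sum(B)) = max(13, 14) = 14
Free float = ES(successor) - EF(current) = 14 - 13 = 1

1


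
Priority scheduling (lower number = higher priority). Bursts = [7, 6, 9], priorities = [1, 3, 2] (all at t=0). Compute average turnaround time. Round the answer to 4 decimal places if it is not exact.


Sort by priority (ascending = highest first):
Order: [(1, 7), (2, 9), (3, 6)]
Completion times:
  Priority 1, burst=7, C=7
  Priority 2, burst=9, C=16
  Priority 3, burst=6, C=22
Average turnaround = 45/3 = 15.0

15.0


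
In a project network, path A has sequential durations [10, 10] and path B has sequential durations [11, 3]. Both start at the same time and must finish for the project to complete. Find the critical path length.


Path A total = 10 + 10 = 20
Path B total = 11 + 3 = 14
Critical path = longest path = max(20, 14) = 20

20


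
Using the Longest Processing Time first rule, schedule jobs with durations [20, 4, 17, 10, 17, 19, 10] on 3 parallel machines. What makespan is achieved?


Sort jobs in decreasing order (LPT): [20, 19, 17, 17, 10, 10, 4]
Assign each job to the least loaded machine:
  Machine 1: jobs [20, 10], load = 30
  Machine 2: jobs [19, 10, 4], load = 33
  Machine 3: jobs [17, 17], load = 34
Makespan = max load = 34

34


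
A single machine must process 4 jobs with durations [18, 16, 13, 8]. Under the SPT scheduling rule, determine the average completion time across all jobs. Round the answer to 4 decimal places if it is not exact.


Sort jobs by processing time (SPT order): [8, 13, 16, 18]
Compute completion times sequentially:
  Job 1: processing = 8, completes at 8
  Job 2: processing = 13, completes at 21
  Job 3: processing = 16, completes at 37
  Job 4: processing = 18, completes at 55
Sum of completion times = 121
Average completion time = 121/4 = 30.25

30.25


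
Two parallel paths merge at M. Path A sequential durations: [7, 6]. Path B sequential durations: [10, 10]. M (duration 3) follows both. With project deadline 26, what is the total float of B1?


Forward pass: ES(B1) = sum of predecessors on chain B = 0
EF = ES + duration = 0 + 10 = 10
Backward pass: LF(M) = deadline = 26; LS(M) = 26 - 3 = 23
LF(B1) = LS(M) - sum(successors on chain B) = 23 - 10 = 13
LS = LF - duration = 13 - 10 = 3
Total float = LS - ES = 3 - 0 = 3

3


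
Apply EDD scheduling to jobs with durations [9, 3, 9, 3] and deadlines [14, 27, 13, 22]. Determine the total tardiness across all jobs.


Sort by due date (EDD order): [(9, 13), (9, 14), (3, 22), (3, 27)]
Compute completion times and tardiness:
  Job 1: p=9, d=13, C=9, tardiness=max(0,9-13)=0
  Job 2: p=9, d=14, C=18, tardiness=max(0,18-14)=4
  Job 3: p=3, d=22, C=21, tardiness=max(0,21-22)=0
  Job 4: p=3, d=27, C=24, tardiness=max(0,24-27)=0
Total tardiness = 4

4


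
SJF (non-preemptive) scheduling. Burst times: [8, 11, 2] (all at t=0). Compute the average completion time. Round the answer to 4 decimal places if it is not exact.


SJF order (ascending): [2, 8, 11]
Completion times:
  Job 1: burst=2, C=2
  Job 2: burst=8, C=10
  Job 3: burst=11, C=21
Average completion = 33/3 = 11.0

11.0


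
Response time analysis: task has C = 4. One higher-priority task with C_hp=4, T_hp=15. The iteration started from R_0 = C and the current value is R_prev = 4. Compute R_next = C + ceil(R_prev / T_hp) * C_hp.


R_next = C + ceil(R_prev / T_hp) * C_hp
ceil(4 / 15) = ceil(0.2667) = 1
Interference = 1 * 4 = 4
R_next = 4 + 4 = 8

8


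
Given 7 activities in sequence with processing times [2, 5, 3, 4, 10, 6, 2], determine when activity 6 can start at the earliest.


Activity 6 starts after activities 1 through 5 complete.
Predecessor durations: [2, 5, 3, 4, 10]
ES = 2 + 5 + 3 + 4 + 10 = 24

24


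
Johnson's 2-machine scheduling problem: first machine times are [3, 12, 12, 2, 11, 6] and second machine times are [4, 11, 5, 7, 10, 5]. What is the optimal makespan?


Apply Johnson's rule:
  Group 1 (a <= b): [(4, 2, 7), (1, 3, 4)]
  Group 2 (a > b): [(2, 12, 11), (5, 11, 10), (3, 12, 5), (6, 6, 5)]
Optimal job order: [4, 1, 2, 5, 3, 6]
Schedule:
  Job 4: M1 done at 2, M2 done at 9
  Job 1: M1 done at 5, M2 done at 13
  Job 2: M1 done at 17, M2 done at 28
  Job 5: M1 done at 28, M2 done at 38
  Job 3: M1 done at 40, M2 done at 45
  Job 6: M1 done at 46, M2 done at 51
Makespan = 51

51


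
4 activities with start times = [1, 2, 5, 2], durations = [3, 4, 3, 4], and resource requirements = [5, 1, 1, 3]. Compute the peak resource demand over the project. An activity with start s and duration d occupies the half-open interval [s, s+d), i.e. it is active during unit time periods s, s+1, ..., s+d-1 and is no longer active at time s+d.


Each activity i is active on [start_i, start_i + duration_i).
Compute total resource usage per time slot:
  t=0: active resources = [], total = 0
  t=1: active resources = [5], total = 5
  t=2: active resources = [5, 1, 3], total = 9
  t=3: active resources = [5, 1, 3], total = 9
  t=4: active resources = [1, 3], total = 4
  t=5: active resources = [1, 1, 3], total = 5
  t=6: active resources = [1], total = 1
  t=7: active resources = [1], total = 1
Peak resource demand = 9

9


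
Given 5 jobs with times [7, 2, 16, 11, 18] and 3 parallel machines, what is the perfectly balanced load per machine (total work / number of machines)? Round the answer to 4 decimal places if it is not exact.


Total processing time = 7 + 2 + 16 + 11 + 18 = 54
Number of machines = 3
Ideal balanced load = 54 / 3 = 18.0

18.0


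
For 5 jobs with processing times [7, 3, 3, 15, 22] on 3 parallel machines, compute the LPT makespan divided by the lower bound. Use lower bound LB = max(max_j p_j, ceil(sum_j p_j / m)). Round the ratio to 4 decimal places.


LPT order: [22, 15, 7, 3, 3]
Machine loads after assignment: [22, 15, 13]
LPT makespan = 22
Lower bound = max(max_job, ceil(total/3)) = max(22, 17) = 22
Ratio = 22 / 22 = 1.0

1.0


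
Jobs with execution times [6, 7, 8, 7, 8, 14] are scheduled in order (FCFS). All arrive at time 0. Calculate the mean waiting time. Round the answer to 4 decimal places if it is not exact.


FCFS order (as given): [6, 7, 8, 7, 8, 14]
Waiting times:
  Job 1: wait = 0
  Job 2: wait = 6
  Job 3: wait = 13
  Job 4: wait = 21
  Job 5: wait = 28
  Job 6: wait = 36
Sum of waiting times = 104
Average waiting time = 104/6 = 17.3333

17.3333


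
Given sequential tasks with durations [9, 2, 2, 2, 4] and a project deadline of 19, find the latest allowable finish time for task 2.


LF(activity 2) = deadline - sum of successor durations
Successors: activities 3 through 5 with durations [2, 2, 4]
Sum of successor durations = 8
LF = 19 - 8 = 11

11


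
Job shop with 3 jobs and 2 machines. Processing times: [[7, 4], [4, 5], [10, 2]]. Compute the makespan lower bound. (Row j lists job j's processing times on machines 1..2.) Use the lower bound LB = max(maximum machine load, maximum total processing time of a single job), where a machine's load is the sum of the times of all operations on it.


Machine loads:
  Machine 1: 7 + 4 + 10 = 21
  Machine 2: 4 + 5 + 2 = 11
Max machine load = 21
Job totals:
  Job 1: 11
  Job 2: 9
  Job 3: 12
Max job total = 12
Lower bound = max(21, 12) = 21

21


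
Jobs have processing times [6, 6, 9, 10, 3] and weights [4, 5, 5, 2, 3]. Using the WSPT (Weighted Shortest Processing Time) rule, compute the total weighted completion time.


Compute p/w ratios and sort ascending (WSPT): [(3, 3), (6, 5), (6, 4), (9, 5), (10, 2)]
Compute weighted completion times:
  Job (p=3,w=3): C=3, w*C=3*3=9
  Job (p=6,w=5): C=9, w*C=5*9=45
  Job (p=6,w=4): C=15, w*C=4*15=60
  Job (p=9,w=5): C=24, w*C=5*24=120
  Job (p=10,w=2): C=34, w*C=2*34=68
Total weighted completion time = 302

302


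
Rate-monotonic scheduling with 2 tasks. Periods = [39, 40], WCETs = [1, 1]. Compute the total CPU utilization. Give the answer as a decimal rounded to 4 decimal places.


Compute individual utilizations (exact fractions):
  Task 1: C/T = 1/39 (approx. 0.0256)
  Task 2: C/T = 1/40 (approx. 0.025)
Total utilization U = 1/39 + 1/40 = 79/1560
Rounded to 4 decimal places: U = 0.0506
RM (Liu & Layland) bound for 2 tasks = 0.828427; compare with U = 79/1560 (approx. 0.050641)
U <= bound, so schedulable by RM sufficient condition.

0.0506


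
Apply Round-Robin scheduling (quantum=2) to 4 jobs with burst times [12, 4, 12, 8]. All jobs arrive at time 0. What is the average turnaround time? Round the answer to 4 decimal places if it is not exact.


Time quantum = 2
Execution trace:
  J1 runs 2 units, time = 2
  J2 runs 2 units, time = 4
  J3 runs 2 units, time = 6
  J4 runs 2 units, time = 8
  J1 runs 2 units, time = 10
  J2 runs 2 units, time = 12
  J3 runs 2 units, time = 14
  J4 runs 2 units, time = 16
  J1 runs 2 units, time = 18
  J3 runs 2 units, time = 20
  J4 runs 2 units, time = 22
  J1 runs 2 units, time = 24
  J3 runs 2 units, time = 26
  J4 runs 2 units, time = 28
  J1 runs 2 units, time = 30
  J3 runs 2 units, time = 32
  J1 runs 2 units, time = 34
  J3 runs 2 units, time = 36
Finish times: [34, 12, 36, 28]
Average turnaround = 110/4 = 27.5

27.5


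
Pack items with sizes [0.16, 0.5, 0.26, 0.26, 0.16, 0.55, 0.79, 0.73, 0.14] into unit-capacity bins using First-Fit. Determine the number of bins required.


Place items sequentially using First-Fit:
  Item 0.16 -> new Bin 1
  Item 0.5 -> Bin 1 (now 0.66)
  Item 0.26 -> Bin 1 (now 0.92)
  Item 0.26 -> new Bin 2
  Item 0.16 -> Bin 2 (now 0.42)
  Item 0.55 -> Bin 2 (now 0.97)
  Item 0.79 -> new Bin 3
  Item 0.73 -> new Bin 4
  Item 0.14 -> Bin 3 (now 0.93)
Total bins used = 4

4


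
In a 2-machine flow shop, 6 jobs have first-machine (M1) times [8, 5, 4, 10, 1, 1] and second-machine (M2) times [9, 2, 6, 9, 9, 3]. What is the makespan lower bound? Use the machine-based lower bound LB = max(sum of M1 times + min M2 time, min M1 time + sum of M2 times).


LB1 = sum(M1 times) + min(M2 times) = 29 + 2 = 31
LB2 = min(M1 times) + sum(M2 times) = 1 + 38 = 39
Lower bound = max(LB1, LB2) = max(31, 39) = 39

39


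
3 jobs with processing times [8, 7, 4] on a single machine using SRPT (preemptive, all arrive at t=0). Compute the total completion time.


Since all jobs arrive at t=0, SRPT equals SPT ordering.
SPT order: [4, 7, 8]
Completion times:
  Job 1: p=4, C=4
  Job 2: p=7, C=11
  Job 3: p=8, C=19
Total completion time = 4 + 11 + 19 = 34

34


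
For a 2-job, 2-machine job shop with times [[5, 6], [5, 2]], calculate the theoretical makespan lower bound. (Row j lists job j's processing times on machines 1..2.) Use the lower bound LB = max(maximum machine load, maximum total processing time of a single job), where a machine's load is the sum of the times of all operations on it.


Machine loads:
  Machine 1: 5 + 5 = 10
  Machine 2: 6 + 2 = 8
Max machine load = 10
Job totals:
  Job 1: 11
  Job 2: 7
Max job total = 11
Lower bound = max(10, 11) = 11

11


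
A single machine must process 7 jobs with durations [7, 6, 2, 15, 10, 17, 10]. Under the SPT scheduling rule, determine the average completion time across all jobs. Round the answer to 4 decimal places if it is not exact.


Sort jobs by processing time (SPT order): [2, 6, 7, 10, 10, 15, 17]
Compute completion times sequentially:
  Job 1: processing = 2, completes at 2
  Job 2: processing = 6, completes at 8
  Job 3: processing = 7, completes at 15
  Job 4: processing = 10, completes at 25
  Job 5: processing = 10, completes at 35
  Job 6: processing = 15, completes at 50
  Job 7: processing = 17, completes at 67
Sum of completion times = 202
Average completion time = 202/7 = 28.8571

28.8571


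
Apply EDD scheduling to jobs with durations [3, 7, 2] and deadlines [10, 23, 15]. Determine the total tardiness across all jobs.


Sort by due date (EDD order): [(3, 10), (2, 15), (7, 23)]
Compute completion times and tardiness:
  Job 1: p=3, d=10, C=3, tardiness=max(0,3-10)=0
  Job 2: p=2, d=15, C=5, tardiness=max(0,5-15)=0
  Job 3: p=7, d=23, C=12, tardiness=max(0,12-23)=0
Total tardiness = 0

0


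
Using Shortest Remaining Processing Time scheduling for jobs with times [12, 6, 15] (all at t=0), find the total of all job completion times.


Since all jobs arrive at t=0, SRPT equals SPT ordering.
SPT order: [6, 12, 15]
Completion times:
  Job 1: p=6, C=6
  Job 2: p=12, C=18
  Job 3: p=15, C=33
Total completion time = 6 + 18 + 33 = 57

57


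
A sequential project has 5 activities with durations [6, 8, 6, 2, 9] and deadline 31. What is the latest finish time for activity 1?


LF(activity 1) = deadline - sum of successor durations
Successors: activities 2 through 5 with durations [8, 6, 2, 9]
Sum of successor durations = 25
LF = 31 - 25 = 6

6


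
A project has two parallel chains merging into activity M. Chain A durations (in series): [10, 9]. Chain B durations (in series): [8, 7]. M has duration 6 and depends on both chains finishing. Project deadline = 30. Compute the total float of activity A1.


Forward pass: ES(A1) = sum of predecessors on chain A = 0
EF = ES + duration = 0 + 10 = 10
Backward pass: LF(M) = deadline = 30; LS(M) = 30 - 6 = 24
LF(A1) = LS(M) - sum(successors on chain A) = 24 - 9 = 15
LS = LF - duration = 15 - 10 = 5
Total float = LS - ES = 5 - 0 = 5

5


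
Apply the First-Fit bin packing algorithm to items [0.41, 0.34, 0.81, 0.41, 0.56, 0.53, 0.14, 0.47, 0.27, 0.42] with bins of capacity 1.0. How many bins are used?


Place items sequentially using First-Fit:
  Item 0.41 -> new Bin 1
  Item 0.34 -> Bin 1 (now 0.75)
  Item 0.81 -> new Bin 2
  Item 0.41 -> new Bin 3
  Item 0.56 -> Bin 3 (now 0.97)
  Item 0.53 -> new Bin 4
  Item 0.14 -> Bin 1 (now 0.89)
  Item 0.47 -> Bin 4 (now 1.0)
  Item 0.27 -> new Bin 5
  Item 0.42 -> Bin 5 (now 0.69)
Total bins used = 5

5


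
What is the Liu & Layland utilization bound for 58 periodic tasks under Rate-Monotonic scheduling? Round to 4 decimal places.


Compute 2^(1/58) = 1.0120225098
Subtract 1: 1.0120225098 - 1 = 0.0120225098
Multiply by n: 58 * 0.0120225098 = 0.6973055684
Round to 4 dp: 0.6973

0.6973


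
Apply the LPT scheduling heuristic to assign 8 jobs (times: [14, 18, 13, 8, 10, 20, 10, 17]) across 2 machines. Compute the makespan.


Sort jobs in decreasing order (LPT): [20, 18, 17, 14, 13, 10, 10, 8]
Assign each job to the least loaded machine:
  Machine 1: jobs [20, 14, 13, 8], load = 55
  Machine 2: jobs [18, 17, 10, 10], load = 55
Makespan = max load = 55

55


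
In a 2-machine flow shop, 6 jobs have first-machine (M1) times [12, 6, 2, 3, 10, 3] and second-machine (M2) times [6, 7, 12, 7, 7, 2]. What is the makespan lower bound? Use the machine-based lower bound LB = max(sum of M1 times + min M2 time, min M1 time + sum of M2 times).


LB1 = sum(M1 times) + min(M2 times) = 36 + 2 = 38
LB2 = min(M1 times) + sum(M2 times) = 2 + 41 = 43
Lower bound = max(LB1, LB2) = max(38, 43) = 43

43


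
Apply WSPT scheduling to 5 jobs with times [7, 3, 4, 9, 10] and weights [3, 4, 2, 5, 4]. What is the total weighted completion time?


Compute p/w ratios and sort ascending (WSPT): [(3, 4), (9, 5), (4, 2), (7, 3), (10, 4)]
Compute weighted completion times:
  Job (p=3,w=4): C=3, w*C=4*3=12
  Job (p=9,w=5): C=12, w*C=5*12=60
  Job (p=4,w=2): C=16, w*C=2*16=32
  Job (p=7,w=3): C=23, w*C=3*23=69
  Job (p=10,w=4): C=33, w*C=4*33=132
Total weighted completion time = 305

305


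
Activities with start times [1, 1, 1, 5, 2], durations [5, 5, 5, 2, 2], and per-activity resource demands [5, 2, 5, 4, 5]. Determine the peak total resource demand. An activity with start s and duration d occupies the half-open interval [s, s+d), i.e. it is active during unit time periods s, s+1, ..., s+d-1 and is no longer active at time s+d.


Each activity i is active on [start_i, start_i + duration_i).
Compute total resource usage per time slot:
  t=0: active resources = [], total = 0
  t=1: active resources = [5, 2, 5], total = 12
  t=2: active resources = [5, 2, 5, 5], total = 17
  t=3: active resources = [5, 2, 5, 5], total = 17
  t=4: active resources = [5, 2, 5], total = 12
  t=5: active resources = [5, 2, 5, 4], total = 16
  t=6: active resources = [4], total = 4
Peak resource demand = 17

17


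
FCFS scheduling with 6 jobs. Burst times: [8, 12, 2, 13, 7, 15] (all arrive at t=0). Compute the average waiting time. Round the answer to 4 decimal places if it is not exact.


FCFS order (as given): [8, 12, 2, 13, 7, 15]
Waiting times:
  Job 1: wait = 0
  Job 2: wait = 8
  Job 3: wait = 20
  Job 4: wait = 22
  Job 5: wait = 35
  Job 6: wait = 42
Sum of waiting times = 127
Average waiting time = 127/6 = 21.1667

21.1667


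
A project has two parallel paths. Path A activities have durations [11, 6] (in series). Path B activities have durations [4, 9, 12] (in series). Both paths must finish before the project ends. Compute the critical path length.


Path A total = 11 + 6 = 17
Path B total = 4 + 9 + 12 = 25
Critical path = longest path = max(17, 25) = 25

25


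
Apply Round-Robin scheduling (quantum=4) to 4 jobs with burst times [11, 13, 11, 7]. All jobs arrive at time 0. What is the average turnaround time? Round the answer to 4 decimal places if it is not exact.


Time quantum = 4
Execution trace:
  J1 runs 4 units, time = 4
  J2 runs 4 units, time = 8
  J3 runs 4 units, time = 12
  J4 runs 4 units, time = 16
  J1 runs 4 units, time = 20
  J2 runs 4 units, time = 24
  J3 runs 4 units, time = 28
  J4 runs 3 units, time = 31
  J1 runs 3 units, time = 34
  J2 runs 4 units, time = 38
  J3 runs 3 units, time = 41
  J2 runs 1 units, time = 42
Finish times: [34, 42, 41, 31]
Average turnaround = 148/4 = 37.0

37.0


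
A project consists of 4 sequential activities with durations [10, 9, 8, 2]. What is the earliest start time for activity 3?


Activity 3 starts after activities 1 through 2 complete.
Predecessor durations: [10, 9]
ES = 10 + 9 = 19

19


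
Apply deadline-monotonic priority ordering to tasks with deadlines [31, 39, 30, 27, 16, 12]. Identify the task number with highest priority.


Sort tasks by relative deadline (ascending):
  Task 6: deadline = 12
  Task 5: deadline = 16
  Task 4: deadline = 27
  Task 3: deadline = 30
  Task 1: deadline = 31
  Task 2: deadline = 39
Priority order (highest first): [6, 5, 4, 3, 1, 2]
Highest priority task = 6

6


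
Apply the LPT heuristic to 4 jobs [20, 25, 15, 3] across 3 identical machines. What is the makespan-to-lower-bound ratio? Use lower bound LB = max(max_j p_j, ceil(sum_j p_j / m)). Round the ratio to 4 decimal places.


LPT order: [25, 20, 15, 3]
Machine loads after assignment: [25, 20, 18]
LPT makespan = 25
Lower bound = max(max_job, ceil(total/3)) = max(25, 21) = 25
Ratio = 25 / 25 = 1.0

1.0


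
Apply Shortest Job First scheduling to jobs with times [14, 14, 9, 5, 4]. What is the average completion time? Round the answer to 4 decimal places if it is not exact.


SJF order (ascending): [4, 5, 9, 14, 14]
Completion times:
  Job 1: burst=4, C=4
  Job 2: burst=5, C=9
  Job 3: burst=9, C=18
  Job 4: burst=14, C=32
  Job 5: burst=14, C=46
Average completion = 109/5 = 21.8

21.8


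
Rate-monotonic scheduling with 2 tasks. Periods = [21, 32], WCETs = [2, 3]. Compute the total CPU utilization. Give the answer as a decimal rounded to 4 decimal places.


Compute individual utilizations (exact fractions):
  Task 1: C/T = 2/21 (approx. 0.0952)
  Task 2: C/T = 3/32 (approx. 0.0938)
Total utilization U = 2/21 + 3/32 = 127/672
Rounded to 4 decimal places: U = 0.1890
RM (Liu & Layland) bound for 2 tasks = 0.828427; compare with U = 127/672 (approx. 0.188988)
U <= bound, so schedulable by RM sufficient condition.

0.1890


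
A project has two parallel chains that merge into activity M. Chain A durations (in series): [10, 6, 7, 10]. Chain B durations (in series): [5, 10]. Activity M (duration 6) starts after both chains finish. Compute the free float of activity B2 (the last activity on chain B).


ES(B2) = sum of predecessors on chain B = 5
EF(B2) = ES + duration = 5 + 10 = 15
Successor of B2 is M. ES(M) = max(sum(A), sum(B)) = max(33, 15) = 33
Free float = ES(successor) - EF(current) = 33 - 15 = 18

18


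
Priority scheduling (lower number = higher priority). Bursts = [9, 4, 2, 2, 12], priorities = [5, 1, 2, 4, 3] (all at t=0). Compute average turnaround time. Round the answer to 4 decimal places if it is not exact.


Sort by priority (ascending = highest first):
Order: [(1, 4), (2, 2), (3, 12), (4, 2), (5, 9)]
Completion times:
  Priority 1, burst=4, C=4
  Priority 2, burst=2, C=6
  Priority 3, burst=12, C=18
  Priority 4, burst=2, C=20
  Priority 5, burst=9, C=29
Average turnaround = 77/5 = 15.4

15.4


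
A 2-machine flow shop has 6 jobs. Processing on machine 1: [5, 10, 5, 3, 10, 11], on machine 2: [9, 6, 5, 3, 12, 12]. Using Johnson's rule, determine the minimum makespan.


Apply Johnson's rule:
  Group 1 (a <= b): [(4, 3, 3), (1, 5, 9), (3, 5, 5), (5, 10, 12), (6, 11, 12)]
  Group 2 (a > b): [(2, 10, 6)]
Optimal job order: [4, 1, 3, 5, 6, 2]
Schedule:
  Job 4: M1 done at 3, M2 done at 6
  Job 1: M1 done at 8, M2 done at 17
  Job 3: M1 done at 13, M2 done at 22
  Job 5: M1 done at 23, M2 done at 35
  Job 6: M1 done at 34, M2 done at 47
  Job 2: M1 done at 44, M2 done at 53
Makespan = 53

53
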